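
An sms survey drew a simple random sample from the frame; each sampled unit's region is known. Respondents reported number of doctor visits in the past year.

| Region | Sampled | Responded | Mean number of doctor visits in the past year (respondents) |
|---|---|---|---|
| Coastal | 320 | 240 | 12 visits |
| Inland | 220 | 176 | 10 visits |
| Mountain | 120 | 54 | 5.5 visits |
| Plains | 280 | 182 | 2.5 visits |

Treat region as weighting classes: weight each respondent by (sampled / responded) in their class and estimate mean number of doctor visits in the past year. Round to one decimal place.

7.9

Response rates by class: Coastal 240/320 = 75%, Inland 176/220 = 80%, Mountain 54/120 = 45%, Plains 182/280 = 65%.
Inverse-response-rate weighting restores each class to its sampled count, so class totals weight by n_sampled:
  Coastal: 320 × 12 = 3840
  Inland: 220 × 10 = 2200
  Mountain: 120 × 5.5 = 660
  Plains: 280 × 2.5 = 700
Adjusted estimate = 7400 / 940 = 7.87234 → 7.9.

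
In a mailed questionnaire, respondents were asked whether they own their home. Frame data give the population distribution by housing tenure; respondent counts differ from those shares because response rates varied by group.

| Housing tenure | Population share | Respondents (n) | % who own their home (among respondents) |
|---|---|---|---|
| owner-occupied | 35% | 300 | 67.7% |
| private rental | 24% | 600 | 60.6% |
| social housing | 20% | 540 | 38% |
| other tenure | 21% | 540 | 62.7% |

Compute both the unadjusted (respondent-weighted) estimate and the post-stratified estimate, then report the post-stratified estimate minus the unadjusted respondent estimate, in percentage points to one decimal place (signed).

+2.9 percentage points

Unadjusted (pooled respondent) estimate weights by respondent counts:
  (300/1980)×67.7 + (600/1980)×60.6 + (540/1980)×38 + (540/1980)×62.7 = 56.0848%
Post-stratifying to population shares instead:
  0.35×67.7 + 0.24×60.6 + 0.2×38 + 0.21×62.7 = 59.006%
Difference = 59.006 − 56.0848 = 2.9212 pp.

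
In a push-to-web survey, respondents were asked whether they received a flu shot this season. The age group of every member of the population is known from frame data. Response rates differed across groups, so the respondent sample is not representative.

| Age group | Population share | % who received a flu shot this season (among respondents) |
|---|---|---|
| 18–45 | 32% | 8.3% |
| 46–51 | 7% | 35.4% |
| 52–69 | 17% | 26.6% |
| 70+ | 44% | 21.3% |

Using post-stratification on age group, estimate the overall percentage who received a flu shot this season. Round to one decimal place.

Reweight to the known age group distribution:
  18–45: 0.32 × 8.3 = 2.656
  46–51: 0.07 × 35.4 = 2.478
  52–69: 0.17 × 26.6 = 4.522
  70+: 0.44 × 21.3 = 9.372
Post-stratified estimate = 19.028 → 19.0%.

19.0%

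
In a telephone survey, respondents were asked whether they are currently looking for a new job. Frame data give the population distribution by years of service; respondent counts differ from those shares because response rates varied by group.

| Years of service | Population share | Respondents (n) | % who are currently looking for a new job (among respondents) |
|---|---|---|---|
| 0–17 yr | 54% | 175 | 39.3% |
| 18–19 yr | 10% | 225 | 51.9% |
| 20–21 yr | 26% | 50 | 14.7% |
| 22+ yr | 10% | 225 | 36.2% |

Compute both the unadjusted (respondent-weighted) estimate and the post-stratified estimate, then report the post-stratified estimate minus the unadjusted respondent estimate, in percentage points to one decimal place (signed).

Unadjusted (pooled respondent) estimate weights by respondent counts:
  (175/675)×39.3 + (225/675)×51.9 + (50/675)×14.7 + (225/675)×36.2 = 40.6444%
Reweighting by population years of service shares:
  0.54×39.3 + 0.1×51.9 + 0.26×14.7 + 0.1×36.2 = 33.854%
Difference = 33.854 − 40.6444 = -6.7904 pp.

-6.8 percentage points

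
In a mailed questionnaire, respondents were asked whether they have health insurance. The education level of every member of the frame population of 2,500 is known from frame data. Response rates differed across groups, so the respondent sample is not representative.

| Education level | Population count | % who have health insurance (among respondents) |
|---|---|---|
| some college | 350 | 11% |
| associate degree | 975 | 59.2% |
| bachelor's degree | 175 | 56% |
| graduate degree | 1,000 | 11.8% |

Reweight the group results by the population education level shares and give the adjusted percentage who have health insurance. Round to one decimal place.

33.3%

Post-stratification weights by population share, not respondent share:
  some college: (350/2,500) × 11 = 1.54
  associate degree: (975/2,500) × 59.2 = 23.088
  bachelor's degree: (175/2,500) × 56 = 3.92
  graduate degree: (1,000/2,500) × 11.8 = 4.72
Post-stratified estimate = 33.268 → 33.3%.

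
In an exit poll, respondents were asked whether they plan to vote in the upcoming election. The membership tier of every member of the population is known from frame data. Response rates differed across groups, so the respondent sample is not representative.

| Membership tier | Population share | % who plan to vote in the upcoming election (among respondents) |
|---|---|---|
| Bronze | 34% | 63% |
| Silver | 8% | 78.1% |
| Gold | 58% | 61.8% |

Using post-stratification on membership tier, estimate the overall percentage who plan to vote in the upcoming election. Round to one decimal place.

63.5%

Each cell contributes population-share × respondent value:
  Bronze: 0.34 × 63 = 21.42
  Silver: 0.08 × 78.1 = 6.248
  Gold: 0.58 × 61.8 = 35.844
Post-stratified estimate = 63.512 → 63.5%.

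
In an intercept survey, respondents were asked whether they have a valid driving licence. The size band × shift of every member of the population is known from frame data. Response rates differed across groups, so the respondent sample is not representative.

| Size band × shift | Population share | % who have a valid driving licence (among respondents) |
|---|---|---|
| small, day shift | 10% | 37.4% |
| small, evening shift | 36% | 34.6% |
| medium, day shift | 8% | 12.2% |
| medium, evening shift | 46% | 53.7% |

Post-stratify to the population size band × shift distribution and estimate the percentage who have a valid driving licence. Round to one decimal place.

41.9%

Post-stratification weights by population share, not respondent share:
  small, day shift: 0.1 × 37.4 = 3.74
  small, evening shift: 0.36 × 34.6 = 12.456
  medium, day shift: 0.08 × 12.2 = 0.976
  medium, evening shift: 0.46 × 53.7 = 24.702
Post-stratified estimate = 41.874 → 41.9%.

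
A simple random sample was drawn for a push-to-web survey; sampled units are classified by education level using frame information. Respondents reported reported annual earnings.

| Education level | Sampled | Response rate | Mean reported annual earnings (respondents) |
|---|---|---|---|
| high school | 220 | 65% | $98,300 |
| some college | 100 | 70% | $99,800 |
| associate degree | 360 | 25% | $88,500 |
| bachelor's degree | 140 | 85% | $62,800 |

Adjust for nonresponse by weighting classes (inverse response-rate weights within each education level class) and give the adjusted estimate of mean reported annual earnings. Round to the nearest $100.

Weighting each respondent by the inverse class response rate inflates each class back to its sampled size, so the class weight is n_sampled:
  high school: 220 × 98,300 = 21,626,000
  some college: 100 × 99,800 = 9,980,000
  associate degree: 360 × 88,500 = 31,860,000
  bachelor's degree: 140 × 62,800 = 8,792,000
Adjusted estimate = 72,258,000 / 820 = 88119.5 → $88,100.

$88,100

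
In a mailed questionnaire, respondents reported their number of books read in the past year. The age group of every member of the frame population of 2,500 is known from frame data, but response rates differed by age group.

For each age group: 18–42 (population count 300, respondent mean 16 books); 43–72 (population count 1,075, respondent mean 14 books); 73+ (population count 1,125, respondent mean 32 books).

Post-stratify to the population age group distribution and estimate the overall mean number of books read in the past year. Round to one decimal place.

Each cell contributes population-share × respondent value:
  18–42: (300/2,500) × 16 = 1.92
  43–72: (1,075/2,500) × 14 = 6.02
  73+: (1,125/2,500) × 32 = 14.4
Post-stratified estimate = 22.34 → 22.3.

22.3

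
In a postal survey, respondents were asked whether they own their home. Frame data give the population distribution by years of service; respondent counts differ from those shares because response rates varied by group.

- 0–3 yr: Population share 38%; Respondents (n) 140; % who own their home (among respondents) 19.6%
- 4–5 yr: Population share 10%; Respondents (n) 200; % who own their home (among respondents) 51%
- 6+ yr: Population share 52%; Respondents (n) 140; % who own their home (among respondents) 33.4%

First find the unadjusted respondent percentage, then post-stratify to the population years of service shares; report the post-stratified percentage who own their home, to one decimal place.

29.9%

Unadjusted (pooled respondent) estimate weights by respondent counts:
  (140/480)×19.6 + (200/480)×51 + (140/480)×33.4 = 36.7083%
Reweighting by population years of service shares:
  0.38×19.6 + 0.1×51 + 0.52×33.4 = 29.916%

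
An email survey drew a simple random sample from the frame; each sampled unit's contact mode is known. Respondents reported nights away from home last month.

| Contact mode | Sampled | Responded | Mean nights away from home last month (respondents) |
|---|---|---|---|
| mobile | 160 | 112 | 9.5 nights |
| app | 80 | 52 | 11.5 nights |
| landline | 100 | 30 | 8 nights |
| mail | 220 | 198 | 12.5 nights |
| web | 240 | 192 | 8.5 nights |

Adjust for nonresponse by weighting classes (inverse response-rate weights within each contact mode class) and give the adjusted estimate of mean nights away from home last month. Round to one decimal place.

Response rates by class: mobile 112/160 = 70%, app 52/80 = 65%, landline 30/100 = 30%, mail 198/220 = 90%, web 192/240 = 80%.
Weighting each respondent by the inverse class response rate inflates each class back to its sampled size, so the class weight is n_sampled:
  mobile: 160 × 9.5 = 1520
  app: 80 × 11.5 = 920
  landline: 100 × 8 = 800
  mail: 220 × 12.5 = 2750
  web: 240 × 8.5 = 2040
Adjusted estimate = 8030 / 800 = 10.0375 → 10.0.

10.0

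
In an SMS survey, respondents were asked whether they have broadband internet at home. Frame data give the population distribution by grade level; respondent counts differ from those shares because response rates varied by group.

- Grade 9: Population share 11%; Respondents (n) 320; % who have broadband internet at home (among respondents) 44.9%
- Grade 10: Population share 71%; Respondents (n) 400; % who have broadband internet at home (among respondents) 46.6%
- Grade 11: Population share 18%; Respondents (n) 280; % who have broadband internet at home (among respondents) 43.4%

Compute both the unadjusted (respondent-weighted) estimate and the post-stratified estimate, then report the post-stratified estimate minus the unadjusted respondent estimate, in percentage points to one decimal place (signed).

Naive respondent-only estimate (weights = respondent counts):
  (320/1000)×44.9 + (400/1000)×46.6 + (280/1000)×43.4 = 45.16%
Post-stratified estimate weights by population shares:
  0.11×44.9 + 0.71×46.6 + 0.18×43.4 = 45.837%
Difference = 45.837 − 45.16 = 0.677 pp.

+0.7 percentage points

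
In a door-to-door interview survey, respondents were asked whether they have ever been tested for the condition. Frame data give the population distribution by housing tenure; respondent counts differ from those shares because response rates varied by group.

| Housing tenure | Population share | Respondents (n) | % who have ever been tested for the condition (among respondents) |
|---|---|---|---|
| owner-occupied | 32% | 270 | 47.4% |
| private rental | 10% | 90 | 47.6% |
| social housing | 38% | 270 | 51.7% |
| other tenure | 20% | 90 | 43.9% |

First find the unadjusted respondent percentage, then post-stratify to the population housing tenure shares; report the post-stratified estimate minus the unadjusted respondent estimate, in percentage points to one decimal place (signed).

Unadjusted (pooled respondent) estimate weights by respondent counts:
  (270/720)×47.4 + (90/720)×47.6 + (270/720)×51.7 + (90/720)×43.9 = 48.6%
Post-stratifying to population shares instead:
  0.32×47.4 + 0.1×47.6 + 0.38×51.7 + 0.2×43.9 = 48.354%
Difference = 48.354 − 48.6 = -0.246 pp.

-0.2 percentage points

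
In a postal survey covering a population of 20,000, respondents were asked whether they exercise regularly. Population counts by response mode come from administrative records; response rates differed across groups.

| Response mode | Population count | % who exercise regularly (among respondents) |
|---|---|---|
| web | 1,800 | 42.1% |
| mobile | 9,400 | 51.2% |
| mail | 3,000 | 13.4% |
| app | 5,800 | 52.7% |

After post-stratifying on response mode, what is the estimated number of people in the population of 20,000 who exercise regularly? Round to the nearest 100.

Apply each group's respondent rate to its population count:
  web: 1,800 × 42.1% = 757.8
  mobile: 9,400 × 51.2% = 4812.8
  mail: 3,000 × 13.4% = 402
  app: 5,800 × 52.7% = 3056.6
Estimated total = 9029.2 → 9,000.

9,000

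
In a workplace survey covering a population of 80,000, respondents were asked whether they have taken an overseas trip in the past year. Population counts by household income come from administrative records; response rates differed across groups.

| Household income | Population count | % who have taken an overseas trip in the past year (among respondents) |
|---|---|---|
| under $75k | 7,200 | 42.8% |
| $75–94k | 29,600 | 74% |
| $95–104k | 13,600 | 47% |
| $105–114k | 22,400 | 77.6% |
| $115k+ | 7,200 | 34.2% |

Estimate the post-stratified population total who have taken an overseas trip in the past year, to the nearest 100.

51,200

Apply each group's respondent rate to its population count:
  under $75k: 7,200 × 42.8% = 3081.6
  $75–94k: 29,600 × 74% = 21,904
  $95–104k: 13,600 × 47% = 6392
  $105–114k: 22,400 × 77.6% = 17382.4
  $115k+: 7,200 × 34.2% = 2462.4
Estimated total = 51222.4 → 51,200.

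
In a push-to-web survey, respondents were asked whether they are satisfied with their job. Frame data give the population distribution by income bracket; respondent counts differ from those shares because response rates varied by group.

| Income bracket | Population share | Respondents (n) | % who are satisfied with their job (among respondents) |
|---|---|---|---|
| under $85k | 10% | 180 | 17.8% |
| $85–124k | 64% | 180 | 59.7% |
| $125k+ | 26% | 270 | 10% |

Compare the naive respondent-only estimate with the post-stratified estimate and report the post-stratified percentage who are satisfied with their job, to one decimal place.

42.6%

Without adjustment, the pooled respondent share is:
  (180/630)×17.8 + (180/630)×59.7 + (270/630)×10 = 26.4286%
Post-stratifying to population shares instead:
  0.1×17.8 + 0.64×59.7 + 0.26×10 = 42.588%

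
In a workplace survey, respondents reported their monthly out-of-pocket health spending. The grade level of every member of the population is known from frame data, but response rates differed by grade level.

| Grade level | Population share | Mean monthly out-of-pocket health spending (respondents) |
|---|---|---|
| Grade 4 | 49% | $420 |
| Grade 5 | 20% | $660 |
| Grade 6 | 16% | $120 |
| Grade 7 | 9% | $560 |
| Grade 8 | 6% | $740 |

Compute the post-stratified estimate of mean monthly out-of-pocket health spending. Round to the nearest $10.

$450

Post-stratification weights by population share, not respondent share:
  Grade 4: 0.49 × 420 = 205.8
  Grade 5: 0.2 × 660 = 132
  Grade 6: 0.16 × 120 = 19.2
  Grade 7: 0.09 × 560 = 50.4
  Grade 8: 0.06 × 740 = 44.4
Post-stratified estimate = 451.8 → $450.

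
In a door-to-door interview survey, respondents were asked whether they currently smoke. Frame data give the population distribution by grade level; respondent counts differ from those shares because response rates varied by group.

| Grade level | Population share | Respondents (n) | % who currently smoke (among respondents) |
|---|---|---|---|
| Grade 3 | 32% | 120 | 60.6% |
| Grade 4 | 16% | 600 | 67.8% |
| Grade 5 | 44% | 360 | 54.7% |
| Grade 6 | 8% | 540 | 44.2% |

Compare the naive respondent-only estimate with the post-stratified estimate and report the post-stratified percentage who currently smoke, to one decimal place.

57.8%

Naive respondent-only estimate (weights = respondent counts):
  (120/1620)×60.6 + (600/1620)×67.8 + (360/1620)×54.7 + (540/1620)×44.2 = 56.4889%
Post-stratifying to population shares instead:
  0.32×60.6 + 0.16×67.8 + 0.44×54.7 + 0.08×44.2 = 57.844%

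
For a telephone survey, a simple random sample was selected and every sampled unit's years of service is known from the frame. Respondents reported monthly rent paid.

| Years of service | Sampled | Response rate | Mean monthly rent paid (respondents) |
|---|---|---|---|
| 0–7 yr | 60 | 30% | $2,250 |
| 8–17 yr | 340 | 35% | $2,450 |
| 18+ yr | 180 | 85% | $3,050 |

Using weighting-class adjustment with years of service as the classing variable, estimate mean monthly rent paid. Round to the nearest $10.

Each respondent's weight = sampled/responded in their class; summing within a class gives n_sampled, so:
  0–7 yr: 60 × 2250 = 135,000
  8–17 yr: 340 × 2450 = 833,000
  18+ yr: 180 × 3050 = 549,000
Adjusted estimate = 1,517,000 / 580 = 2615.52 → $2,620.

$2,620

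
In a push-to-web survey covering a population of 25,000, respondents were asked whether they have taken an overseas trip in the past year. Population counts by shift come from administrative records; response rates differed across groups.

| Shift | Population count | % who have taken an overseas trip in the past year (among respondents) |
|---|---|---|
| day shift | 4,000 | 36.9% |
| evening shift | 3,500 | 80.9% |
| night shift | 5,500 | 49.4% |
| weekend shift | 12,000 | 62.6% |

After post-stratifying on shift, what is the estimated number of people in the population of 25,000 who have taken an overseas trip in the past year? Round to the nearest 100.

14,500

Each cell contributes its population count × the respondent rate:
  day shift: 4,000 × 36.9% = 1476
  evening shift: 3,500 × 80.9% = 2831.5
  night shift: 5,500 × 49.4% = 2717
  weekend shift: 12,000 × 62.6% = 7512
Estimated total = 14536.5 → 14,500.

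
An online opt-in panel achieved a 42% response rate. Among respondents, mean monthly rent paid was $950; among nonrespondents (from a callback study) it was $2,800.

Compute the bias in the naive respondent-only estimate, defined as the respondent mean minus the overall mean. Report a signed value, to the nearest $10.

-$1,070

Nonresponse fraction = 1 − 0.42 = 0.58.
Bias = (nonresponse fraction) × (respondent mean − nonrespondent mean)
     = 0.58 × (950 − 2800) = 0.58 × -1850 = -1073.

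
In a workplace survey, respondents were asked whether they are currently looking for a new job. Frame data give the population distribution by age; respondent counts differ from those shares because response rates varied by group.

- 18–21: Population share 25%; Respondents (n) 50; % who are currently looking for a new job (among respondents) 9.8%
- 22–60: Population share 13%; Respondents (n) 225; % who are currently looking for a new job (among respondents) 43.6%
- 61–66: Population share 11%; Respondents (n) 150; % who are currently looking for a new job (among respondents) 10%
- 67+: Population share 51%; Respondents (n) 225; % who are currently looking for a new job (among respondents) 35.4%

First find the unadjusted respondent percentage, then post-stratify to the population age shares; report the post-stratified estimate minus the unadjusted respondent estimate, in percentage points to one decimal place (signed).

Unadjusted (pooled respondent) estimate weights by respondent counts:
  (50/650)×9.8 + (225/650)×43.6 + (150/650)×10 + (225/650)×35.4 = 30.4077%
Post-stratified estimate weights by population shares:
  0.25×9.8 + 0.13×43.6 + 0.11×10 + 0.51×35.4 = 27.272%
Difference = 27.272 − 30.4077 = -3.1357 pp.

-3.1 percentage points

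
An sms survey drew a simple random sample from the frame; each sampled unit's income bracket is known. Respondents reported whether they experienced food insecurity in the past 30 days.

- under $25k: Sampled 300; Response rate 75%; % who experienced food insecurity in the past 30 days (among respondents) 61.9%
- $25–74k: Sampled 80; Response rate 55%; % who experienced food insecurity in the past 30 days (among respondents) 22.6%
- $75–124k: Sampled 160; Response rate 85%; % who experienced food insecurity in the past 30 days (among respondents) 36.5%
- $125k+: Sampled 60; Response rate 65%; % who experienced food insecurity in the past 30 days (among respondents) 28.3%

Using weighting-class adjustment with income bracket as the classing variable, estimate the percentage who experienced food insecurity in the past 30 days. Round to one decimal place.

46.5%

Weighting each respondent by the inverse class response rate inflates each class back to its sampled size, so the class weight is n_sampled:
  under $25k: 300 × 61.9 = 18,570
  $25–74k: 80 × 22.6 = 1808
  $75–124k: 160 × 36.5 = 5840
  $125k+: 60 × 28.3 = 1698
Adjusted estimate = 27,916 / 600 = 46.5267 → 46.5%.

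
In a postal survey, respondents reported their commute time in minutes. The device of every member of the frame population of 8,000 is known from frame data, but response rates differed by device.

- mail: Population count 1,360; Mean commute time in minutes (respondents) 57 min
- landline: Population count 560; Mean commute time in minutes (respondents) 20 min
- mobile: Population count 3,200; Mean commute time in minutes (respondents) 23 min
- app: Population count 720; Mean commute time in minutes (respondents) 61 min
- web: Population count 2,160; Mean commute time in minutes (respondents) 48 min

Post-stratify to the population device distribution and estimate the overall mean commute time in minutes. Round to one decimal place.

38.7

Post-stratification weights by population share, not respondent share:
  mail: (1,360/8,000) × 57 = 9.69
  landline: (560/8,000) × 20 = 1.4
  mobile: (3,200/8,000) × 23 = 9.2
  app: (720/8,000) × 61 = 5.49
  web: (2,160/8,000) × 48 = 12.96
Post-stratified estimate = 38.74 → 38.7.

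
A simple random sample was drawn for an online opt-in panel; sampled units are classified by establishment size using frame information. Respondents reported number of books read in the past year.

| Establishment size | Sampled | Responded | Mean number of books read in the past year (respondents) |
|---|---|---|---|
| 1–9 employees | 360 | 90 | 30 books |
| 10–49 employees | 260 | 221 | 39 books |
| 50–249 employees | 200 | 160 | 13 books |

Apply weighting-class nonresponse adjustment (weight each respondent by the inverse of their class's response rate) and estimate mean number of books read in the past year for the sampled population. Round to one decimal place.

28.7

Response rates by class: 1–9 employees 90/360 = 25%, 10–49 employees 221/260 = 85%, 50–249 employees 160/200 = 80%.
Inverse-response-rate weighting restores each class to its sampled count, so class totals weight by n_sampled:
  1–9 employees: 360 × 30 = 10,800
  10–49 employees: 260 × 39 = 10,140
  50–249 employees: 200 × 13 = 2600
Adjusted estimate = 23,540 / 820 = 28.7073 → 28.7.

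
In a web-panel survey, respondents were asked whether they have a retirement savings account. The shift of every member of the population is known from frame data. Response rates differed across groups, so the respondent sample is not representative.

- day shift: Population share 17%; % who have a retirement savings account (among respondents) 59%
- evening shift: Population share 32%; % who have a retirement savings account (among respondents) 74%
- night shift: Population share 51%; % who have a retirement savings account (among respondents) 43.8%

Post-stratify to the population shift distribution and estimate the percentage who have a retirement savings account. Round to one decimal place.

Post-stratification weights by population share, not respondent share:
  day shift: 0.17 × 59 = 10.03
  evening shift: 0.32 × 74 = 23.68
  night shift: 0.51 × 43.8 = 22.338
Post-stratified estimate = 56.048 → 56.0%.

56.0%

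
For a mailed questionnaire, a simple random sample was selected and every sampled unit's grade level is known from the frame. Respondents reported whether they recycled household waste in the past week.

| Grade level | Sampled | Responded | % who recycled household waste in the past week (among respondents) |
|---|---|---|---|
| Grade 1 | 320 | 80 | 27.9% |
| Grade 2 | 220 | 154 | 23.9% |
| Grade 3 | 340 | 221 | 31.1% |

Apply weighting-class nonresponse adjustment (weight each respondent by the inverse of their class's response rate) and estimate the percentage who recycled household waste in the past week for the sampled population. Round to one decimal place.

Class response rates: Grade 1 80/320 = 25%, Grade 2 154/220 = 70%, Grade 3 221/340 = 65%.
Inverse-response-rate weighting restores each class to its sampled count, so class totals weight by n_sampled:
  Grade 1: 320 × 27.9 = 8928
  Grade 2: 220 × 23.9 = 5258
  Grade 3: 340 × 31.1 = 10,574
Adjusted estimate = 24,760 / 880 = 28.1364 → 28.1%.

28.1%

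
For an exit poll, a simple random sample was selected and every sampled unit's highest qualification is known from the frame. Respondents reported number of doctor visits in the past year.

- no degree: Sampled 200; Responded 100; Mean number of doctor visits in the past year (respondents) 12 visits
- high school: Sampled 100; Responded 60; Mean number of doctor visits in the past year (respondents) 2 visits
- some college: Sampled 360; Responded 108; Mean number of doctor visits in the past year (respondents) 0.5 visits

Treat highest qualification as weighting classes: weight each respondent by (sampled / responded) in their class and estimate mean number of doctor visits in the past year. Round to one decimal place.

4.2

Class response rates: no degree 100/200 = 50%, high school 60/100 = 60%, some college 108/360 = 30%.
Weighting each respondent by the inverse class response rate inflates each class back to its sampled size, so the class weight is n_sampled:
  no degree: 200 × 12 = 2400
  high school: 100 × 2 = 200
  some college: 360 × 0.5 = 180
Adjusted estimate = 2780 / 660 = 4.21212 → 4.2.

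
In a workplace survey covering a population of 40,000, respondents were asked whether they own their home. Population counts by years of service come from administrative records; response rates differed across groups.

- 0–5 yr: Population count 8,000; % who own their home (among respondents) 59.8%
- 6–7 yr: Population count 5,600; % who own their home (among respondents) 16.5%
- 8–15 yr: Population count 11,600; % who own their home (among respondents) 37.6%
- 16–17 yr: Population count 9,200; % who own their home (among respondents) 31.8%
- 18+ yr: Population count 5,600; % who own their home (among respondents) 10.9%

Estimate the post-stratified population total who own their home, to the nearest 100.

13,600

Apply each group's respondent rate to its population count:
  0–5 yr: 8,000 × 59.8% = 4784
  6–7 yr: 5,600 × 16.5% = 924
  8–15 yr: 11,600 × 37.6% = 4361.6
  16–17 yr: 9,200 × 31.8% = 2925.6
  18+ yr: 5,600 × 10.9% = 610.4
Estimated total = 13605.6 → 13,600.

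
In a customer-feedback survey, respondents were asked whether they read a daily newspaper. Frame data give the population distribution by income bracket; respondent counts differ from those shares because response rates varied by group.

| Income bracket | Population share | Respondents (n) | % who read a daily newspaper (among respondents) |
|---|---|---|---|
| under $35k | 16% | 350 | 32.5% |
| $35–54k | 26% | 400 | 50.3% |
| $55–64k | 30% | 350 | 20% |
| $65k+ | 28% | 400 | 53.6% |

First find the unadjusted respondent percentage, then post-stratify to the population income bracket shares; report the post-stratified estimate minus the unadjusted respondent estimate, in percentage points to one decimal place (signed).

Naive respondent-only estimate (weights = respondent counts):
  (350/1500)×32.5 + (400/1500)×50.3 + (350/1500)×20 + (400/1500)×53.6 = 39.9567%
Reweighting by population income bracket shares:
  0.16×32.5 + 0.26×50.3 + 0.3×20 + 0.28×53.6 = 39.286%
Difference = 39.286 − 39.9567 = -0.6707 pp.

-0.7 percentage points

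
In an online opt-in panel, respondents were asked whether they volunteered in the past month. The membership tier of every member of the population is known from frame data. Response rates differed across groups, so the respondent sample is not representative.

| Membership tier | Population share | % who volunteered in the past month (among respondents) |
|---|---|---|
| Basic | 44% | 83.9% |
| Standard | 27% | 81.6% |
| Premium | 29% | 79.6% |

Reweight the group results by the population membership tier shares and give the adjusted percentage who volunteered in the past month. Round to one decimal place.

82.0%

Weight each group's respondent value by its population share:
  Basic: 0.44 × 83.9 = 36.916
  Standard: 0.27 × 81.6 = 22.032
  Premium: 0.29 × 79.6 = 23.084
Post-stratified estimate = 82.032 → 82.0%.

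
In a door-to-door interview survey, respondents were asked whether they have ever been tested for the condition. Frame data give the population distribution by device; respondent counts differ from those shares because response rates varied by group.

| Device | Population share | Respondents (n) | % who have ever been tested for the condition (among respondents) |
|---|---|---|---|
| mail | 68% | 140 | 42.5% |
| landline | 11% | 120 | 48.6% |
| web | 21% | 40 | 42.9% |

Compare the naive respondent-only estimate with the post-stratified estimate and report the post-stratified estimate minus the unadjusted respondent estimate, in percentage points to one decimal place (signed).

-1.7 percentage points

Naive respondent-only estimate (weights = respondent counts):
  (140/300)×42.5 + (120/300)×48.6 + (40/300)×42.9 = 44.9933%
Post-stratifying to population shares instead:
  0.68×42.5 + 0.11×48.6 + 0.21×42.9 = 43.255%
Difference = 43.255 − 44.9933 = -1.7383 pp.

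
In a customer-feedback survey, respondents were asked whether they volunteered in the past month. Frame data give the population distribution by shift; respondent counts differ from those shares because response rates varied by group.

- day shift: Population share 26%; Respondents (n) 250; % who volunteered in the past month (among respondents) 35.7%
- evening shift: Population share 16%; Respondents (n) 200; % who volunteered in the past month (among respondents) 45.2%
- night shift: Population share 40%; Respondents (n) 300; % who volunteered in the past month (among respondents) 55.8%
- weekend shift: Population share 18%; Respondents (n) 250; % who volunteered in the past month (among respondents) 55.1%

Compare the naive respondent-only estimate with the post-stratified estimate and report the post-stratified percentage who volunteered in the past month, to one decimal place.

48.8%

Without adjustment, the pooled respondent share is:
  (250/1000)×35.7 + (200/1000)×45.2 + (300/1000)×55.8 + (250/1000)×55.1 = 48.48%
Post-stratifying to population shares instead:
  0.26×35.7 + 0.16×45.2 + 0.4×55.8 + 0.18×55.1 = 48.752%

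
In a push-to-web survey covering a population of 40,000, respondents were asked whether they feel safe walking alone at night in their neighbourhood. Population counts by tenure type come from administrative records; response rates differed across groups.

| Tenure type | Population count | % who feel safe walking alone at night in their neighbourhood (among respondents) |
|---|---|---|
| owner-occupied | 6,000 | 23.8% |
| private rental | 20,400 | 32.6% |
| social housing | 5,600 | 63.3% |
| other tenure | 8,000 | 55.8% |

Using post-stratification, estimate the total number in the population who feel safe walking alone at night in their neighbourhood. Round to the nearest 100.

16,100

Estimated count per cell = population count × respondent percentage:
  owner-occupied: 6,000 × 23.8% = 1428
  private rental: 20,400 × 32.6% = 6650.4
  social housing: 5,600 × 63.3% = 3544.8
  other tenure: 8,000 × 55.8% = 4464
Estimated total = 16087.2 → 16,100.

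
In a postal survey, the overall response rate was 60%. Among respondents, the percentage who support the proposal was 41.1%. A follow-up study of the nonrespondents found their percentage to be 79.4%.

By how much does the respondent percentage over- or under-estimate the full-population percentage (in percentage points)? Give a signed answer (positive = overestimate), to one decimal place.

-15.3 percentage points

Nonresponse fraction = 1 − 0.6 = 0.4.
Bias = (nonresponse fraction) × (respondent percentage − nonrespondent percentage)
     = 0.4 × (41.1 − 79.4) = 0.4 × -38.3 = -15.32.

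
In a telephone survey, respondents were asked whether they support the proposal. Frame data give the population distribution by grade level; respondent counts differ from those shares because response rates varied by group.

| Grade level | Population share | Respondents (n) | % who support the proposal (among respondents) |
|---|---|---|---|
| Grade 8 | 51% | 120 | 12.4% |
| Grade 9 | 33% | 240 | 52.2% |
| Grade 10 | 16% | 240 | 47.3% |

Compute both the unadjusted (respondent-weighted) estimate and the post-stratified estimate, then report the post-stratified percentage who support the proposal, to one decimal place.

Without adjustment, the pooled respondent share is:
  (120/600)×12.4 + (240/600)×52.2 + (240/600)×47.3 = 42.28%
Reweighting by population grade level shares:
  0.51×12.4 + 0.33×52.2 + 0.16×47.3 = 31.118%

31.1%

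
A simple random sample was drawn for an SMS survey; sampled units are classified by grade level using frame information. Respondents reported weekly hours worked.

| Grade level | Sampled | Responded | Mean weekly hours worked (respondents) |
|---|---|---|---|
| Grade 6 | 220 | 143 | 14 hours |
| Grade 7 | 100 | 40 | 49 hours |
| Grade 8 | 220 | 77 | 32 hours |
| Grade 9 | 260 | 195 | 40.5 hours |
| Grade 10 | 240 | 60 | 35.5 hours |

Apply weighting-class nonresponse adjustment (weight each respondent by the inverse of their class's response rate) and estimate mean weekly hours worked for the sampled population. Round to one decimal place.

32.8

Response rates by class: Grade 6 143/220 = 65%, Grade 7 40/100 = 40%, Grade 8 77/220 = 35%, Grade 9 195/260 = 75%, Grade 10 60/240 = 25%.
Weighting each respondent by the inverse class response rate inflates each class back to its sampled size, so the class weight is n_sampled:
  Grade 6: 220 × 14 = 3080
  Grade 7: 100 × 49 = 4900
  Grade 8: 220 × 32 = 7040
  Grade 9: 260 × 40.5 = 10,530
  Grade 10: 240 × 35.5 = 8520
Adjusted estimate = 34,070 / 1,040 = 32.7596 → 32.8.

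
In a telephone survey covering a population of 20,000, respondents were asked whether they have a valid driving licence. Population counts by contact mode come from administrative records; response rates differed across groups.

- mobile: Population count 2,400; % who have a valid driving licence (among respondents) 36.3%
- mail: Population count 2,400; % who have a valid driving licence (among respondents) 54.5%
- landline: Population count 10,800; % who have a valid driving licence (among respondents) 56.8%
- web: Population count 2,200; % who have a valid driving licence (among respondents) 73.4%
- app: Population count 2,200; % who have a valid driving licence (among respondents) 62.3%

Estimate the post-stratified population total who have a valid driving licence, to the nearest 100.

11,300

Apply each group's respondent rate to its population count:
  mobile: 2,400 × 36.3% = 871.2
  mail: 2,400 × 54.5% = 1308
  landline: 10,800 × 56.8% = 6134.4
  web: 2,200 × 73.4% = 1614.8
  app: 2,200 × 62.3% = 1370.6
Estimated total = 11,299 → 11,300.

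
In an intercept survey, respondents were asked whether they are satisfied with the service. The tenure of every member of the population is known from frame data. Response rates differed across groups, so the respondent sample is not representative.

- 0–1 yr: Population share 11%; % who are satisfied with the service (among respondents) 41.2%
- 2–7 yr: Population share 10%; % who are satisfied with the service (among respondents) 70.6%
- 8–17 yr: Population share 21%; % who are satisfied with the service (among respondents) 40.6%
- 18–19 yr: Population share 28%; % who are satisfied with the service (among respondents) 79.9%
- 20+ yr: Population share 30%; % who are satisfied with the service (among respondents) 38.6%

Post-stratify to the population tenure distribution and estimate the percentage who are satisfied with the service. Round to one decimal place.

Post-stratification weights by population share, not respondent share:
  0–1 yr: 0.11 × 41.2 = 4.532
  2–7 yr: 0.1 × 70.6 = 7.06
  8–17 yr: 0.21 × 40.6 = 8.526
  18–19 yr: 0.28 × 79.9 = 22.372
  20+ yr: 0.3 × 38.6 = 11.58
Post-stratified estimate = 54.07 → 54.1%.

54.1%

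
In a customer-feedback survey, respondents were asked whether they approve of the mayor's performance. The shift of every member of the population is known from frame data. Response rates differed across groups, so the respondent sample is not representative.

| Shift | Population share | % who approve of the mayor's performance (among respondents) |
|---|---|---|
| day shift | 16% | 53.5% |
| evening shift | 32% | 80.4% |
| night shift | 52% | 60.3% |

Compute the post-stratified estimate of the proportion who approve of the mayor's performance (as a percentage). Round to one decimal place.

Weight each group's respondent value by its population share:
  day shift: 0.16 × 53.5 = 8.56
  evening shift: 0.32 × 80.4 = 25.728
  night shift: 0.52 × 60.3 = 31.356
Post-stratified estimate = 65.644 → 65.6%.

65.6%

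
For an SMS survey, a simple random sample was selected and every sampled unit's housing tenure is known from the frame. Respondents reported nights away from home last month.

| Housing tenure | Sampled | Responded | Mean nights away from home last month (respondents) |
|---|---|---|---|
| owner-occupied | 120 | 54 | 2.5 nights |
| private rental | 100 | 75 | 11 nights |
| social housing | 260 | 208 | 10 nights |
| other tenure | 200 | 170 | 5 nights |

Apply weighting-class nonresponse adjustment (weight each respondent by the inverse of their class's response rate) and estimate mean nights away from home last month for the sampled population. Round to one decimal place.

7.4

Response rates by class: owner-occupied 54/120 = 45%, private rental 75/100 = 75%, social housing 208/260 = 80%, other tenure 170/200 = 85%.
Weighting each respondent by the inverse class response rate inflates each class back to its sampled size, so the class weight is n_sampled:
  owner-occupied: 120 × 2.5 = 300
  private rental: 100 × 11 = 1100
  social housing: 260 × 10 = 2600
  other tenure: 200 × 5 = 1000
Adjusted estimate = 5000 / 680 = 7.35294 → 7.4.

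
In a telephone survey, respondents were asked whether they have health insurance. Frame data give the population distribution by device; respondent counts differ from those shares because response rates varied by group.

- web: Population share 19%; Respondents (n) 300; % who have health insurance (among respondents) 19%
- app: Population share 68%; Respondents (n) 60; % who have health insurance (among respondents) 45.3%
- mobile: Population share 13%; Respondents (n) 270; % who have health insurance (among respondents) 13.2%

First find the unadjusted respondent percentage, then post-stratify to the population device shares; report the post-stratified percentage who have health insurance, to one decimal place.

Without adjustment, the pooled respondent share is:
  (300/630)×19 + (60/630)×45.3 + (270/630)×13.2 = 19.019%
Post-stratified estimate weights by population shares:
  0.19×19 + 0.68×45.3 + 0.13×13.2 = 36.13%

36.1%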